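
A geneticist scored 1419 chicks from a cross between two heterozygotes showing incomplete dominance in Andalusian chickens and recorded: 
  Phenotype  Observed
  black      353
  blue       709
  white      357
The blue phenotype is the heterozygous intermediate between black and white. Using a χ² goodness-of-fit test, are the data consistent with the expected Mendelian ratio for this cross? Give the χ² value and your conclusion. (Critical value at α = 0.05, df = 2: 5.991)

0.023; consistent

With incomplete dominance, a heterozygote × heterozygote cross gives a 1:2:1 phenotypic ratio.
Expected counts for N = 1419 under a 1:2:1 ratio (total parts = 4):
  black: 1419 × 1/4 = 354.75
  blue: 1419 × 2/4 = 709.5
  white: 1419 × 1/4 = 354.75
χ² = Σ (O − E)² / E
  black: (353 − 354.75)² / 354.75 = 0.0086
  blue: (709 − 709.5)² / 709.5 = 0.0004
  white: (357 − 354.75)² / 354.75 = 0.0143
χ² = 0.0086 + 0.0004 + 0.0143 = 0.0233 ≈ 0.023
Degrees of freedom = 3 − 1 = 2; critical value at α = 0.05 is 5.991.
Since 0.023 < 5.991, we fail to reject the null hypothesis — the data are consistent with the 1:2:1 ratio.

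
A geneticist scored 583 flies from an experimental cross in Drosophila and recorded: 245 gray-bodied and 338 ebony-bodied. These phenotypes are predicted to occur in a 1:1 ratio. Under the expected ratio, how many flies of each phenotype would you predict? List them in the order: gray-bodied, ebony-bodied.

Total ratio parts = 2. Expected numbers out of 583:
  gray-bodied: 583 × 1/2 = 291.5
  ebony-bodied: 583 × 1/2 = 291.5

291.5, 291.5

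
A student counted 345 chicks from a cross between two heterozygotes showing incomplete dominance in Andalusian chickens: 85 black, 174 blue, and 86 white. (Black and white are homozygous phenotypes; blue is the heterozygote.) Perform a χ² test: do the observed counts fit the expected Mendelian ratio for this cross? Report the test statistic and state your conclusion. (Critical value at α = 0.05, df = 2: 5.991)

0.032; consistent

With incomplete dominance, a heterozygote × heterozygote cross gives a 1:2:1 phenotypic ratio.
Expected counts for N = 345 under a 1:2:1 ratio (total parts = 4):
  black: 345 × 1/4 = 86.25
  blue: 345 × 2/4 = 172.5
  white: 345 × 1/4 = 86.25
χ² = Σ (O − E)² / E
  black: (85 − 86.25)² / 86.25 = 0.0181
  blue: (174 − 172.5)² / 172.5 = 0.0130
  white: (86 − 86.25)² / 86.25 = 0.0007
χ² = 0.0181 + 0.0130 + 0.0007 = 0.0318 ≈ 0.032
Degrees of freedom = 3 − 1 = 2; critical value at α = 0.05 is 5.991.
Since 0.032 < 5.991, we fail to reject the null hypothesis — the data are consistent with the 1:2:1 ratio.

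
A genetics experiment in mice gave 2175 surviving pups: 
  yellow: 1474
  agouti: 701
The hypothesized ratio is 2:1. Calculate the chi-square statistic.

Under the 2:1 hypothesis (Σ ratio = 3, N = 2175):
  yellow: 2175 × 2/3 = 1450
  agouti: 2175 × 1/3 = 725
χ² = Σ (O − E)² / E
  yellow: (1474 − 1450)² / 1450 = 0.3972
  agouti: (701 − 725)² / 725 = 0.7945
χ² = 0.3972 + 0.7945 = 1.1917 ≈ 1.192

1.192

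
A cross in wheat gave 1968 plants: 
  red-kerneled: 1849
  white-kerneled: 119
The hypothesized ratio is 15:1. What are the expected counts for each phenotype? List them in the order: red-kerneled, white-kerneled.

Expected counts for N = 1968 under a 15:1 ratio (total parts = 16):
  red-kerneled: 1968 × 15/16 = 1845
  white-kerneled: 1968 × 1/16 = 123

1845, 123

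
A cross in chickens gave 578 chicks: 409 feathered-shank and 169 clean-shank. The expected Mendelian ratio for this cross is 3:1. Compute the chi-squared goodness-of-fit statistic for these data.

5.539

Under the 3:1 hypothesis (Σ ratio = 4, N = 578):
  feathered-shank: 578 × 3/4 = 433.5
  clean-shank: 578 × 1/4 = 144.5
χ² = Σ (O − E)² / E
  feathered-shank: (409 − 433.5)² / 433.5 = 1.3847
  clean-shank: (169 − 144.5)² / 144.5 = 4.1540
χ² = 1.3847 + 4.1540 = 5.5387 ≈ 5.539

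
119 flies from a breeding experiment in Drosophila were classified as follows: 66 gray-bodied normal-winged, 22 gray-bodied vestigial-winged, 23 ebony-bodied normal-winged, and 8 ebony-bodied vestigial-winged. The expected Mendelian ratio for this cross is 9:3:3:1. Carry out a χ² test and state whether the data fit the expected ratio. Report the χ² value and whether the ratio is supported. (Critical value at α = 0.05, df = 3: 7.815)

Expected counts for N = 119 under a 9:3:3:1 ratio (total parts = 16):
  gray-bodied normal-winged: 119 × 9/16 = 66.9375
  gray-bodied vestigial-winged: 119 × 3/16 = 22.3125
  ebony-bodied normal-winged: 119 × 3/16 = 22.3125
  ebony-bodied vestigial-winged: 119 × 1/16 = 7.4375
χ² = Σ (O − E)² / E
  gray-bodied normal-winged: (66 − 66.9375)² / 66.9375 = 0.0131
  gray-bodied vestigial-winged: (22 − 22.3125)² / 22.3125 = 0.0044
  ebony-bodied normal-winged: (23 − 22.3125)² / 22.3125 = 0.0212
  ebony-bodied vestigial-winged: (8 − 7.4375)² / 7.4375 = 0.0425
χ² = 0.0131 + 0.0044 + 0.0212 + 0.0425 = 0.0812 ≈ 0.081
Degrees of freedom = 4 − 1 = 3; critical value at α = 0.05 is 7.815.
Since 0.081 < 7.815, we fail to reject the null hypothesis — the data are consistent with the 9:3:3:1 ratio.

0.081; consistent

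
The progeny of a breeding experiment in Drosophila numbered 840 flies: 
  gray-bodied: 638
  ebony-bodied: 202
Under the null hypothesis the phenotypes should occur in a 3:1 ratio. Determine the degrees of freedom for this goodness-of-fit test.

A goodness-of-fit test with 2 phenotype classes has df = 2 − 1 = 1.

1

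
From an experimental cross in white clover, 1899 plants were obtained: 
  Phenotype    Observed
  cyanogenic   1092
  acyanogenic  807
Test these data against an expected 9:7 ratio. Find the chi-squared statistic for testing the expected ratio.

1.213

Expected counts for N = 1899 under a 9:7 ratio (total parts = 16):
  cyanogenic: 1899 × 9/16 = 1068.1875
  acyanogenic: 1899 × 7/16 = 830.8125
χ² = Σ (O − E)² / E
  cyanogenic: (1092 − 1068.1875)² / 1068.1875 = 0.5308
  acyanogenic: (807 − 830.8125)² / 830.8125 = 0.6825
χ² = 0.5308 + 0.6825 = 1.2133 ≈ 1.213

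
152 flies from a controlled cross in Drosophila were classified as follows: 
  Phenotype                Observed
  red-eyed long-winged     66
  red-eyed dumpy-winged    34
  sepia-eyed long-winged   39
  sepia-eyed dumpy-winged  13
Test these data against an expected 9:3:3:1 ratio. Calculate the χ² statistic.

10.667

Under the 9:3:3:1 hypothesis (Σ ratio = 16, N = 152):
  red-eyed long-winged: 152 × 9/16 = 85.5
  red-eyed dumpy-winged: 152 × 3/16 = 28.5
  sepia-eyed long-winged: 152 × 3/16 = 28.5
  sepia-eyed dumpy-winged: 152 × 1/16 = 9.5
χ² = Σ (O − E)² / E
  red-eyed long-winged: (66 − 85.5)² / 85.5 = 4.4474
  red-eyed dumpy-winged: (34 − 28.5)² / 28.5 = 1.0614
  sepia-eyed long-winged: (39 − 28.5)² / 28.5 = 3.8684
  sepia-eyed dumpy-winged: (13 − 9.5)² / 9.5 = 1.2895
χ² = 4.4474 + 1.0614 + 3.8684 + 1.2895 = 10.6667 ≈ 10.667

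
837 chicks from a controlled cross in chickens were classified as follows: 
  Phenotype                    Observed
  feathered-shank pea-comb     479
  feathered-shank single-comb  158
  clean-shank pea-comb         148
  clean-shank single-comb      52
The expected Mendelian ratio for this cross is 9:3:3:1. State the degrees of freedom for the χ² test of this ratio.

A goodness-of-fit test with 4 phenotype classes has df = 4 − 1 = 3.

3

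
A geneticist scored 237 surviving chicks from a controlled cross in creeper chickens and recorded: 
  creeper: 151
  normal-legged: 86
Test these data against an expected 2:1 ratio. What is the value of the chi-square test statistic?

Expected counts for N = 237 under a 2:1 ratio (total parts = 3):
  creeper: 237 × 2/3 = 158
  normal-legged: 237 × 1/3 = 79
χ² = Σ (O − E)² / E
  creeper: (151 − 158)² / 158 = 0.3101
  normal-legged: (86 − 79)² / 79 = 0.6203
χ² = 0.3101 + 0.6203 = 0.9304 ≈ 0.930

0.930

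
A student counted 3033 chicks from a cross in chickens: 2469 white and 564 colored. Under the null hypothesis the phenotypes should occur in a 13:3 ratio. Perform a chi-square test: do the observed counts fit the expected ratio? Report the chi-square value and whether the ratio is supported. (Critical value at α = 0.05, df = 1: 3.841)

Expected counts for N = 3033 under a 13:3 ratio (total parts = 16):
  white: 3033 × 13/16 = 2464.3125
  colored: 3033 × 3/16 = 568.6875
χ² = Σ (O − E)² / E
  white: (2469 − 2464.3125)² / 2464.3125 = 0.0089
  colored: (564 − 568.6875)² / 568.6875 = 0.0386
χ² = 0.0089 + 0.0386 = 0.0475 ≈ 0.048
Degrees of freedom = 2 − 1 = 1; critical value at α = 0.05 is 3.841.
Since 0.048 < 3.841, we fail to reject the null hypothesis — the data are consistent with the 13:3 ratio.

0.048; consistent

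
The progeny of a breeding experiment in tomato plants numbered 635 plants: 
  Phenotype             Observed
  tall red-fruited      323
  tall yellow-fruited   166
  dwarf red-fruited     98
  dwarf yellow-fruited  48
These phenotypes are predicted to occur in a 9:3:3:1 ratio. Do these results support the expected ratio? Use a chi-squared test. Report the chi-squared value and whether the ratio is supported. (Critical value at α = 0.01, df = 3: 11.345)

The 9:3:3:1 ratio has 16 parts, so with N = 635 the expected counts are:
  tall red-fruited: 635 × 9/16 = 357.1875
  tall yellow-fruited: 635 × 3/16 = 119.0625
  dwarf red-fruited: 635 × 3/16 = 119.0625
  dwarf yellow-fruited: 635 × 1/16 = 39.6875
χ² = Σ (O − E)² / E
  tall red-fruited: (323 − 357.1875)² / 357.1875 = 3.2722
  tall yellow-fruited: (166 − 119.0625)² / 119.0625 = 18.5040
  dwarf red-fruited: (98 − 119.0625)² / 119.0625 = 3.7260
  dwarf yellow-fruited: (48 − 39.6875)² / 39.6875 = 1.7410
χ² = 3.2722 + 18.5040 + 3.7260 + 1.7410 = 27.2432 ≈ 27.243
Degrees of freedom = 4 − 1 = 3; critical value at α = 0.01 is 11.345.
Since 27.243 > 11.345, we reject the null hypothesis — the data do not fit the 9:3:3:1 ratio.

27.243; not consistent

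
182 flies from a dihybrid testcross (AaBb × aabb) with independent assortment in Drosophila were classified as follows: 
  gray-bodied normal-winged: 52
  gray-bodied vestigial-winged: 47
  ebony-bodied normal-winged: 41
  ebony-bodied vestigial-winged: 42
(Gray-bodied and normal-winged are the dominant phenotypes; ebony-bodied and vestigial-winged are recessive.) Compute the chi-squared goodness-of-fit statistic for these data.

A dihybrid testcross with independent assortment gives a 1:1:1:1 ratio.
Expected counts for N = 182 under a 1:1:1:1 ratio (total parts = 4):
  gray-bodied normal-winged: 182 × 1/4 = 45.5
  gray-bodied vestigial-winged: 182 × 1/4 = 45.5
  ebony-bodied normal-winged: 182 × 1/4 = 45.5
  ebony-bodied vestigial-winged: 182 × 1/4 = 45.5
χ² = Σ (O − E)² / E
  gray-bodied normal-winged: (52 − 45.5)² / 45.5 = 0.9286
  gray-bodied vestigial-winged: (47 − 45.5)² / 45.5 = 0.0495
  ebony-bodied normal-winged: (41 − 45.5)² / 45.5 = 0.4451
  ebony-bodied vestigial-winged: (42 − 45.5)² / 45.5 = 0.2692
χ² = 0.9286 + 0.0495 + 0.4451 + 0.2692 = 1.6924 ≈ 1.692

1.692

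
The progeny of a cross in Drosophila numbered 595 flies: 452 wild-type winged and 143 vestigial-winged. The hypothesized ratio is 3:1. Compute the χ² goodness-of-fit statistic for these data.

The 3:1 ratio has 4 parts, so with N = 595 the expected counts are:
  wild-type winged: 595 × 3/4 = 446.25
  vestigial-winged: 595 × 1/4 = 148.75
χ² = Σ (O − E)² / E
  wild-type winged: (452 − 446.25)² / 446.25 = 0.0741
  vestigial-winged: (143 − 148.75)² / 148.75 = 0.2223
χ² = 0.0741 + 0.2223 = 0.2964 ≈ 0.296

0.296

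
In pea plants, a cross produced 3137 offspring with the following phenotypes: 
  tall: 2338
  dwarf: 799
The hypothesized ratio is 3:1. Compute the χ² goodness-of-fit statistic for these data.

0.370

The 3:1 ratio has 4 parts, so with N = 3137 the expected counts are:
  tall: 3137 × 3/4 = 2352.75
  dwarf: 3137 × 1/4 = 784.25
χ² = Σ (O − E)² / E
  tall: (2338 − 2352.75)² / 2352.75 = 0.0925
  dwarf: (799 − 784.25)² / 784.25 = 0.2774
χ² = 0.0925 + 0.2774 = 0.3699 ≈ 0.370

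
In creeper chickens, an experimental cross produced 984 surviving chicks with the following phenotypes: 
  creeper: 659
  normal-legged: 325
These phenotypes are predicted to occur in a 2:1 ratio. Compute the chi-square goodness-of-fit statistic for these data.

Under the 2:1 hypothesis (Σ ratio = 3, N = 984):
  creeper: 984 × 2/3 = 656
  normal-legged: 984 × 1/3 = 328
χ² = Σ (O − E)² / E
  creeper: (659 − 656)² / 656 = 0.0137
  normal-legged: (325 − 328)² / 328 = 0.0274
χ² = 0.0137 + 0.0274 = 0.0411 ≈ 0.041

0.041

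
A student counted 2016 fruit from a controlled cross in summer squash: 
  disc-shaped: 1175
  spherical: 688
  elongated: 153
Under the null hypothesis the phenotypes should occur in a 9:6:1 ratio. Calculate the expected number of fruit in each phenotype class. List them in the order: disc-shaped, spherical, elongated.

1134, 756, 126

Under the 9:6:1 hypothesis (Σ ratio = 16, N = 2016):
  disc-shaped: 2016 × 9/16 = 1134
  spherical: 2016 × 6/16 = 756
  elongated: 2016 × 1/16 = 126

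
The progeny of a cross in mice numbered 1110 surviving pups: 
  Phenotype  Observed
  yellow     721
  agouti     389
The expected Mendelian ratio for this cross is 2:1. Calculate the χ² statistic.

1.464

The 2:1 ratio has 3 parts, so with N = 1110 the expected counts are:
  yellow: 1110 × 2/3 = 740
  agouti: 1110 × 1/3 = 370
χ² = Σ (O − E)² / E
  yellow: (721 − 740)² / 740 = 0.4878
  agouti: (389 − 370)² / 370 = 0.9757
χ² = 0.4878 + 0.9757 = 1.4635 ≈ 1.464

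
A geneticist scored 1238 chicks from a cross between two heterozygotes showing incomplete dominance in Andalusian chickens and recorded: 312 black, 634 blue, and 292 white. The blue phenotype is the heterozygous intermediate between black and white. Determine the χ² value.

1.373

With incomplete dominance, a heterozygote × heterozygote cross gives a 1:2:1 phenotypic ratio.
Expected counts for N = 1238 under a 1:2:1 ratio (total parts = 4):
  black: 1238 × 1/4 = 309.5
  blue: 1238 × 2/4 = 619
  white: 1238 × 1/4 = 309.5
χ² = Σ (O − E)² / E
  black: (312 − 309.5)² / 309.5 = 0.0202
  blue: (634 − 619)² / 619 = 0.3635
  white: (292 − 309.5)² / 309.5 = 0.9895
χ² = 0.0202 + 0.3635 + 0.9895 = 1.3732 ≈ 1.373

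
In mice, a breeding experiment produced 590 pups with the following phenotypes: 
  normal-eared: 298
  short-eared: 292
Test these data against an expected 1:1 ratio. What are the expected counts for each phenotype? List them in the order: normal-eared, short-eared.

295, 295

Expected counts for N = 590 under a 1:1 ratio (total parts = 2):
  normal-eared: 590 × 1/2 = 295
  short-eared: 590 × 1/2 = 295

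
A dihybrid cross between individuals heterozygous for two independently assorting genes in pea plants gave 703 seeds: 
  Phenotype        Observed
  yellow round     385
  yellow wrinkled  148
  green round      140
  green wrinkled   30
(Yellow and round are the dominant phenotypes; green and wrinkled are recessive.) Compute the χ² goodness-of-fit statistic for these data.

A dihybrid F₂ with independent assortment and complete dominance at both loci gives a 9:3:3:1 phenotypic ratio.
The 9:3:3:1 ratio has 16 parts, so with N = 703 the expected counts are:
  yellow round: 703 × 9/16 = 395.4375
  yellow wrinkled: 703 × 3/16 = 131.8125
  green round: 703 × 3/16 = 131.8125
  green wrinkled: 703 × 1/16 = 43.9375
χ² = Σ (O − E)² / E
  yellow round: (385 − 395.4375)² / 395.4375 = 0.2755
  yellow wrinkled: (148 − 131.8125)² / 131.8125 = 1.9879
  green round: (140 − 131.8125)² / 131.8125 = 0.5086
  green wrinkled: (30 − 43.9375)² / 43.9375 = 4.4211
χ² = 0.2755 + 1.9879 + 0.5086 + 4.4211 = 7.1931 ≈ 7.193

7.193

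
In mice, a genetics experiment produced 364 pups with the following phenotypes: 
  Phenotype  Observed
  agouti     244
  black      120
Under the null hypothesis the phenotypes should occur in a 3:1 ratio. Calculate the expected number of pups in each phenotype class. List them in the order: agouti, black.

Expected counts for N = 364 under a 3:1 ratio (total parts = 4):
  agouti: 364 × 3/4 = 273
  black: 364 × 1/4 = 91

273, 91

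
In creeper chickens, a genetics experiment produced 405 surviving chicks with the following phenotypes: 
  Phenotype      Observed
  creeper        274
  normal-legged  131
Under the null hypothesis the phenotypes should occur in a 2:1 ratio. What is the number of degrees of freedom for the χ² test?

1

A goodness-of-fit test with 2 phenotype classes has df = 2 − 1 = 1.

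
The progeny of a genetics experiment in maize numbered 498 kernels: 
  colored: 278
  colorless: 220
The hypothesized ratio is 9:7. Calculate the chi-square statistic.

0.037

Under the 9:7 hypothesis (Σ ratio = 16, N = 498):
  colored: 498 × 9/16 = 280.125
  colorless: 498 × 7/16 = 217.875
χ² = Σ (O − E)² / E
  colored: (278 − 280.125)² / 280.125 = 0.0161
  colorless: (220 − 217.875)² / 217.875 = 0.0207
χ² = 0.0161 + 0.0207 = 0.0368 ≈ 0.037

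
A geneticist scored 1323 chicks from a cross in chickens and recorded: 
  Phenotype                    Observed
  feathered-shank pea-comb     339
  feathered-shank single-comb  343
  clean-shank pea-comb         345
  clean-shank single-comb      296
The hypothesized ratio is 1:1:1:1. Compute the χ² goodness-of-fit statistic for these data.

The 1:1:1:1 ratio has 4 parts, so with N = 1323 the expected counts are:
  feathered-shank pea-comb: 1323 × 1/4 = 330.75
  feathered-shank single-comb: 1323 × 1/4 = 330.75
  clean-shank pea-comb: 1323 × 1/4 = 330.75
  clean-shank single-comb: 1323 × 1/4 = 330.75
χ² = Σ (O − E)² / E
  feathered-shank pea-comb: (339 − 330.75)² / 330.75 = 0.2058
  feathered-shank single-comb: (343 − 330.75)² / 330.75 = 0.4537
  clean-shank pea-comb: (345 − 330.75)² / 330.75 = 0.6139
  clean-shank single-comb: (296 − 330.75)² / 330.75 = 3.6510
χ² = 0.2058 + 0.4537 + 0.6139 + 3.6510 = 4.9244 ≈ 4.924

4.924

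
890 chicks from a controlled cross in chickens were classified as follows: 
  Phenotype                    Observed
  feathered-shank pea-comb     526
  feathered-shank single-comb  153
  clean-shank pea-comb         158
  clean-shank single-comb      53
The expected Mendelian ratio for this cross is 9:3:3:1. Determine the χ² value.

Total ratio parts = 16. Expected numbers out of 890:
  feathered-shank pea-comb: 890 × 9/16 = 500.625
  feathered-shank single-comb: 890 × 3/16 = 166.875
  clean-shank pea-comb: 890 × 3/16 = 166.875
  clean-shank single-comb: 890 × 1/16 = 55.625
χ² = Σ (O − E)² / E
  feathered-shank pea-comb: (526 − 500.625)² / 500.625 = 1.2862
  feathered-shank single-comb: (153 − 166.875)² / 166.875 = 1.1537
  clean-shank pea-comb: (158 − 166.875)² / 166.875 = 0.4720
  clean-shank single-comb: (53 − 55.625)² / 55.625 = 0.1239
χ² = 1.2862 + 1.1537 + 0.4720 + 0.1239 = 3.0358 ≈ 3.036

3.036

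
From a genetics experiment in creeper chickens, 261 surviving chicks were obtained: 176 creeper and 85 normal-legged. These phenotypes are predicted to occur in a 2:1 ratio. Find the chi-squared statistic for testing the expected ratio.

0.069

Expected counts for N = 261 under a 2:1 ratio (total parts = 3):
  creeper: 261 × 2/3 = 174
  normal-legged: 261 × 1/3 = 87
χ² = Σ (O − E)² / E
  creeper: (176 − 174)² / 174 = 0.0230
  normal-legged: (85 − 87)² / 87 = 0.0460
χ² = 0.0230 + 0.0460 = 0.069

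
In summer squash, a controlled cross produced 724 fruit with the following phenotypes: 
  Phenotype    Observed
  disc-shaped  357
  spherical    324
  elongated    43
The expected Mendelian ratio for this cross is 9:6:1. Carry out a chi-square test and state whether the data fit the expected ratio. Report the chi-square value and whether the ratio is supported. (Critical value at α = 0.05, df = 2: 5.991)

The 9:6:1 ratio has 16 parts, so with N = 724 the expected counts are:
  disc-shaped: 724 × 9/16 = 407.25
  spherical: 724 × 6/16 = 271.5
  elongated: 724 × 1/16 = 45.25
χ² = Σ (O − E)² / E
  disc-shaped: (357 − 407.25)² / 407.25 = 6.2003
  spherical: (324 − 271.5)² / 271.5 = 10.1519
  elongated: (43 − 45.25)² / 45.25 = 0.1119
χ² = 6.2003 + 10.1519 + 0.1119 = 16.4641 ≈ 16.464
Degrees of freedom = 3 − 1 = 2; critical value at α = 0.05 is 5.991.
Since 16.464 > 5.991, we reject the null hypothesis — the data do not fit the 9:6:1 ratio.

16.464; not consistent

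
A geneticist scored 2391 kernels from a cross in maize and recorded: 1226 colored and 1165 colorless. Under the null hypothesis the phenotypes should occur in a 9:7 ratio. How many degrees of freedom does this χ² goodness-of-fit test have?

A goodness-of-fit test with 2 phenotype classes has df = 2 − 1 = 1.

1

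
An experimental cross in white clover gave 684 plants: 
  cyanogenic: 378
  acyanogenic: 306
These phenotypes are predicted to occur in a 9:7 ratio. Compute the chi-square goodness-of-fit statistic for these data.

0.271

Total ratio parts = 16. Expected numbers out of 684:
  cyanogenic: 684 × 9/16 = 384.75
  acyanogenic: 684 × 7/16 = 299.25
χ² = Σ (O − E)² / E
  cyanogenic: (378 − 384.75)² / 384.75 = 0.1184
  acyanogenic: (306 − 299.25)² / 299.25 = 0.1523
χ² = 0.1184 + 0.1523 = 0.2707 ≈ 0.271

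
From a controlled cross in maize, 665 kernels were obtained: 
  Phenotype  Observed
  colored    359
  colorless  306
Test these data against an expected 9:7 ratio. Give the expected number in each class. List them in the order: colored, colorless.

374.0625, 290.9375

Under the 9:7 hypothesis (Σ ratio = 16, N = 665):
  colored: 665 × 9/16 = 374.0625
  colorless: 665 × 7/16 = 290.9375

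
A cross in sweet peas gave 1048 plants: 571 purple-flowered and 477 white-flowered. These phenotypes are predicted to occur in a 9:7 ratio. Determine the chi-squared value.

Under the 9:7 hypothesis (Σ ratio = 16, N = 1048):
  purple-flowered: 1048 × 9/16 = 589.5
  white-flowered: 1048 × 7/16 = 458.5
χ² = Σ (O − E)² / E
  purple-flowered: (571 − 589.5)² / 589.5 = 0.5806
  white-flowered: (477 − 458.5)² / 458.5 = 0.7465
χ² = 0.5806 + 0.7465 = 1.3271 ≈ 1.327

1.327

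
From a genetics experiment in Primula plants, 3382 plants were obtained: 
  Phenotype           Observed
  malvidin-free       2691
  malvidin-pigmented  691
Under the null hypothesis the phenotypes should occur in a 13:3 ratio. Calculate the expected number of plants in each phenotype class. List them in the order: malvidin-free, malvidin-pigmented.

2747.875, 634.125

Under the 13:3 hypothesis (Σ ratio = 16, N = 3382):
  malvidin-free: 3382 × 13/16 = 2747.875
  malvidin-pigmented: 3382 × 3/16 = 634.125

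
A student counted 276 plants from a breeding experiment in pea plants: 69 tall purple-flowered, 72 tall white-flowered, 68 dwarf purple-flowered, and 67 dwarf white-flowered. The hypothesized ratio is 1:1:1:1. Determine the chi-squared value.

0.203

The 1:1:1:1 ratio has 4 parts, so with N = 276 the expected counts are:
  tall purple-flowered: 276 × 1/4 = 69
  tall white-flowered: 276 × 1/4 = 69
  dwarf purple-flowered: 276 × 1/4 = 69
  dwarf white-flowered: 276 × 1/4 = 69
χ² = Σ (O − E)² / E
  tall purple-flowered: (69 − 69)² / 69 = 0.0000
  tall white-flowered: (72 − 69)² / 69 = 0.1304
  dwarf purple-flowered: (68 − 69)² / 69 = 0.0145
  dwarf white-flowered: (67 − 69)² / 69 = 0.0580
χ² = 0.0000 + 0.1304 + 0.0145 + 0.0580 = 0.2029 ≈ 0.203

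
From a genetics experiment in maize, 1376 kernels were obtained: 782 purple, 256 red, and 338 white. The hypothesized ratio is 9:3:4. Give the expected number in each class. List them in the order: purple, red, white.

774, 258, 344

Total ratio parts = 16. Expected numbers out of 1376:
  purple: 1376 × 9/16 = 774
  red: 1376 × 3/16 = 258
  white: 1376 × 4/16 = 344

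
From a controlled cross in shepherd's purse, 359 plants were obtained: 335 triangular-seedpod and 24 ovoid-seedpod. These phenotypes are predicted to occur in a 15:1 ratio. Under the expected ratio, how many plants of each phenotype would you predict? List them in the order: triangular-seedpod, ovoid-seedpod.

Total ratio parts = 16. Expected numbers out of 359:
  triangular-seedpod: 359 × 15/16 = 336.5625
  ovoid-seedpod: 359 × 1/16 = 22.4375

336.5625, 22.4375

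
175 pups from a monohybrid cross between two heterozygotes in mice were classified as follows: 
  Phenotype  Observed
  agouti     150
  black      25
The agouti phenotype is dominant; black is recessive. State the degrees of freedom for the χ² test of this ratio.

For a monohybrid cross between heterozygotes with complete dominance, the expected phenotypic ratio is 3:1.
A goodness-of-fit test with 2 phenotype classes has df = 2 − 1 = 1.

1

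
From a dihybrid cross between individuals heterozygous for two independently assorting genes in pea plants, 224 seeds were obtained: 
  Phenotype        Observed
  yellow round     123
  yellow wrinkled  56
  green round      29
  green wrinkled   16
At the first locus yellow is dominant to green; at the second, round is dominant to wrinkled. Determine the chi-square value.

9.048

A dihybrid F₂ with independent assortment and complete dominance at both loci gives a 9:3:3:1 phenotypic ratio.
The 9:3:3:1 ratio has 16 parts, so with N = 224 the expected counts are:
  yellow round: 224 × 9/16 = 126
  yellow wrinkled: 224 × 3/16 = 42
  green round: 224 × 3/16 = 42
  green wrinkled: 224 × 1/16 = 14
χ² = Σ (O − E)² / E
  yellow round: (123 − 126)² / 126 = 0.0714
  yellow wrinkled: (56 − 42)² / 42 = 4.6667
  green round: (29 − 42)² / 42 = 4.0238
  green wrinkled: (16 − 14)² / 14 = 0.2857
χ² = 0.0714 + 4.6667 + 4.0238 + 0.2857 = 9.0476 ≈ 9.048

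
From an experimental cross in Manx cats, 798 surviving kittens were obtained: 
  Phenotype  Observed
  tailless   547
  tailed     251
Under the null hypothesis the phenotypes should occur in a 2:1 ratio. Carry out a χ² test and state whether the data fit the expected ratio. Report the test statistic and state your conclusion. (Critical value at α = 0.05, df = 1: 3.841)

1.269; consistent

Total ratio parts = 3. Expected numbers out of 798:
  tailless: 798 × 2/3 = 532
  tailed: 798 × 1/3 = 266
χ² = Σ (O − E)² / E
  tailless: (547 − 532)² / 532 = 0.4229
  tailed: (251 − 266)² / 266 = 0.8459
χ² = 0.4229 + 0.8459 = 1.2688 ≈ 1.269
Degrees of freedom = 2 − 1 = 1; critical value at α = 0.05 is 3.841.
Since 1.269 < 3.841, we fail to reject the null hypothesis — the data are consistent with the 2:1 ratio.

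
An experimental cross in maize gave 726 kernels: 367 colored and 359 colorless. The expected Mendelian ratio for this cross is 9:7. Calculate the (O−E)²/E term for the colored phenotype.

4.192

Total ratio parts = 16. Expected numbers out of 726:
  colored: 726 × 9/16 = 408.375
  colorless: 726 × 7/16 = 317.625
Contribution of colored: (367 − 408.375)² / 408.375 = 4.1920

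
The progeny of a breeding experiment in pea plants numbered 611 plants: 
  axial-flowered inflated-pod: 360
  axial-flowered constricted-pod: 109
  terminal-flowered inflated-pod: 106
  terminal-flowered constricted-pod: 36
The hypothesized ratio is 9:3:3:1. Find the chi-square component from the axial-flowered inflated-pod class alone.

The 9:3:3:1 ratio has 16 parts, so with N = 611 the expected counts are:
  axial-flowered inflated-pod: 611 × 9/16 = 343.6875
  axial-flowered constricted-pod: 611 × 3/16 = 114.5625
  terminal-flowered inflated-pod: 611 × 3/16 = 114.5625
  terminal-flowered constricted-pod: 611 × 1/16 = 38.1875
Contribution of axial-flowered inflated-pod: (360 − 343.6875)² / 343.6875 = 0.7742

0.774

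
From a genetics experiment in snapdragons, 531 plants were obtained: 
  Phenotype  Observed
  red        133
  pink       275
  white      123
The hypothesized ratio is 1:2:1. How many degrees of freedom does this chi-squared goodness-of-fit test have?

A goodness-of-fit test with 3 phenotype classes has df = 3 − 1 = 2.

2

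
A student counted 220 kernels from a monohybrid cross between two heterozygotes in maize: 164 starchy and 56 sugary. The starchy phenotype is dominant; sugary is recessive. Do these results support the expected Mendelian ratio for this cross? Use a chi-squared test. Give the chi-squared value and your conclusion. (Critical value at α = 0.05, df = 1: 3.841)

0.024; consistent

For a monohybrid cross between heterozygotes with complete dominance, the expected phenotypic ratio is 3:1.
Total ratio parts = 4. Expected numbers out of 220:
  starchy: 220 × 3/4 = 165
  sugary: 220 × 1/4 = 55
χ² = Σ (O − E)² / E
  starchy: (164 − 165)² / 165 = 0.0061
  sugary: (56 − 55)² / 55 = 0.0182
χ² = 0.0061 + 0.0182 = 0.0243 ≈ 0.024
Degrees of freedom = 2 − 1 = 1; critical value at α = 0.05 is 3.841.
Since 0.024 < 3.841, we fail to reject the null hypothesis — the data are consistent with the 3:1 ratio.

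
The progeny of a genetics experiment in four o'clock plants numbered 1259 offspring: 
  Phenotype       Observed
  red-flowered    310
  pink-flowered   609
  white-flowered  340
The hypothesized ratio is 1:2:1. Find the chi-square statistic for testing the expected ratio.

2.765

The 1:2:1 ratio has 4 parts, so with N = 1259 the expected counts are:
  red-flowered: 1259 × 1/4 = 314.75
  pink-flowered: 1259 × 2/4 = 629.5
  white-flowered: 1259 × 1/4 = 314.75
χ² = Σ (O − E)² / E
  red-flowered: (310 − 314.75)² / 314.75 = 0.0717
  pink-flowered: (609 − 629.5)² / 629.5 = 0.6676
  white-flowered: (340 − 314.75)² / 314.75 = 2.0256
χ² = 0.0717 + 0.6676 + 2.0256 = 2.7649 ≈ 2.765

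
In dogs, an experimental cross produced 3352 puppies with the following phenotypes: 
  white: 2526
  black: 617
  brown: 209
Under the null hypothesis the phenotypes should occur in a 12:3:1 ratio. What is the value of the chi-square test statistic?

0.269

Under the 12:3:1 hypothesis (Σ ratio = 16, N = 3352):
  white: 3352 × 12/16 = 2514
  black: 3352 × 3/16 = 628.5
  brown: 3352 × 1/16 = 209.5
χ² = Σ (O − E)² / E
  white: (2526 − 2514)² / 2514 = 0.0573
  black: (617 − 628.5)² / 628.5 = 0.2104
  brown: (209 − 209.5)² / 209.5 = 0.0012
χ² = 0.0573 + 0.2104 + 0.0012 = 0.2689 ≈ 0.269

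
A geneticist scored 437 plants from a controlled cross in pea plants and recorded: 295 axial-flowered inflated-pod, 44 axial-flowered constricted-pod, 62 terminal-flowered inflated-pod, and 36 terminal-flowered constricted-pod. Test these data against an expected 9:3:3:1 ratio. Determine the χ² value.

35.022

Total ratio parts = 16. Expected numbers out of 437:
  axial-flowered inflated-pod: 437 × 9/16 = 245.8125
  axial-flowered constricted-pod: 437 × 3/16 = 81.9375
  terminal-flowered inflated-pod: 437 × 3/16 = 81.9375
  terminal-flowered constricted-pod: 437 × 1/16 = 27.3125
χ² = Σ (O − E)² / E
  axial-flowered inflated-pod: (295 − 245.8125)² / 245.8125 = 9.8425
  axial-flowered constricted-pod: (44 − 81.9375)² / 81.9375 = 17.5653
  terminal-flowered inflated-pod: (62 − 81.9375)² / 81.9375 = 4.8513
  terminal-flowered constricted-pod: (36 − 27.3125)² / 27.3125 = 2.7633
χ² = 9.8425 + 17.5653 + 4.8513 + 2.7633 = 35.0224 ≈ 35.022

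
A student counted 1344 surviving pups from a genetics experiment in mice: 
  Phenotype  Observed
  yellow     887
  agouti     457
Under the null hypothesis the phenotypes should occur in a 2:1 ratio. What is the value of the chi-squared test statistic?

0.271

Under the 2:1 hypothesis (Σ ratio = 3, N = 1344):
  yellow: 1344 × 2/3 = 896
  agouti: 1344 × 1/3 = 448
χ² = Σ (O − E)² / E
  yellow: (887 − 896)² / 896 = 0.0904
  agouti: (457 − 448)² / 448 = 0.1808
χ² = 0.0904 + 0.1808 = 0.2712 ≈ 0.271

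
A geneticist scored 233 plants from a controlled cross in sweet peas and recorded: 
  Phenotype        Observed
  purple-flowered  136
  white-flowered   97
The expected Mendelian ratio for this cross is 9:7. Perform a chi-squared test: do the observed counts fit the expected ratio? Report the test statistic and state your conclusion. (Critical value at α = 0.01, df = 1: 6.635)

0.425; consistent

The 9:7 ratio has 16 parts, so with N = 233 the expected counts are:
  purple-flowered: 233 × 9/16 = 131.0625
  white-flowered: 233 × 7/16 = 101.9375
χ² = Σ (O − E)² / E
  purple-flowered: (136 − 131.0625)² / 131.0625 = 0.1860
  white-flowered: (97 − 101.9375)² / 101.9375 = 0.2392
χ² = 0.1860 + 0.2392 = 0.4252 ≈ 0.425
Degrees of freedom = 2 − 1 = 1; critical value at α = 0.01 is 6.635.
Since 0.425 < 6.635, we fail to reject the null hypothesis — the data are consistent with the 9:7 ratio.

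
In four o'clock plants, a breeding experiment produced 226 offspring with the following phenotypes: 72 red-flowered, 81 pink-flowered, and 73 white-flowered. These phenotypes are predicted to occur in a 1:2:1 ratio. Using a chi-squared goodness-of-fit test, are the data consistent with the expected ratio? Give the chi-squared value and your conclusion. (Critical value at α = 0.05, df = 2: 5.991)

18.133; not consistent

The 1:2:1 ratio has 4 parts, so with N = 226 the expected counts are:
  red-flowered: 226 × 1/4 = 56.5
  pink-flowered: 226 × 2/4 = 113
  white-flowered: 226 × 1/4 = 56.5
χ² = Σ (O − E)² / E
  red-flowered: (72 − 56.5)² / 56.5 = 4.2522
  pink-flowered: (81 − 113)² / 113 = 9.0619
  white-flowered: (73 − 56.5)² / 56.5 = 4.8186
χ² = 4.2522 + 9.0619 + 4.8186 = 18.1327 ≈ 18.133
Degrees of freedom = 3 − 1 = 2; critical value at α = 0.05 is 5.991.
Since 18.133 > 5.991, we reject the null hypothesis — the data do not fit the 1:2:1 ratio.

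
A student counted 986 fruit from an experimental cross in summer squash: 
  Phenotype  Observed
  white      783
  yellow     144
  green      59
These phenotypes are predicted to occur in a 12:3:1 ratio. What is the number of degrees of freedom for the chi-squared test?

2

A goodness-of-fit test with 3 phenotype classes has df = 3 − 1 = 2.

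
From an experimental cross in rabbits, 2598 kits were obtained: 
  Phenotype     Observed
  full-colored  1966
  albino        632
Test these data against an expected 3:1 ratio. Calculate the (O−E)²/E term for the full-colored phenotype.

Expected counts for N = 2598 under a 3:1 ratio (total parts = 4):
  full-colored: 2598 × 3/4 = 1948.5
  albino: 2598 × 1/4 = 649.5
Contribution of full-colored: (1966 − 1948.5)² / 1948.5 = 0.1572

0.157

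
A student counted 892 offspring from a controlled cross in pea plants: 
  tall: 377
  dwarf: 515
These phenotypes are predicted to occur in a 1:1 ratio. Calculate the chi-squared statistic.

Total ratio parts = 2. Expected numbers out of 892:
  tall: 892 × 1/2 = 446
  dwarf: 892 × 1/2 = 446
χ² = Σ (O − E)² / E
  tall: (377 − 446)² / 446 = 10.6749
  dwarf: (515 − 446)² / 446 = 10.6749
χ² = 10.6749 + 10.6749 = 21.3498 ≈ 21.350

21.350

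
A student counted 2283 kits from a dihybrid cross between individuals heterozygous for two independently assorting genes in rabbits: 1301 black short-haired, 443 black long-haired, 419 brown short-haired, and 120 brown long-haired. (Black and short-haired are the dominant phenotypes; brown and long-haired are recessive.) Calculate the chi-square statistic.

4.541

A dihybrid F₂ with independent assortment and complete dominance at both loci gives a 9:3:3:1 phenotypic ratio.
Total ratio parts = 16. Expected numbers out of 2283:
  black short-haired: 2283 × 9/16 = 1284.1875
  black long-haired: 2283 × 3/16 = 428.0625
  brown short-haired: 2283 × 3/16 = 428.0625
  brown long-haired: 2283 × 1/16 = 142.6875
χ² = Σ (O − E)² / E
  black short-haired: (1301 − 1284.1875)² / 1284.1875 = 0.2201
  black long-haired: (443 − 428.0625)² / 428.0625 = 0.5213
  brown short-haired: (419 − 428.0625)² / 428.0625 = 0.1919
  brown long-haired: (120 − 142.6875)² / 142.6875 = 3.6073
χ² = 0.2201 + 0.5213 + 0.1919 + 3.6073 = 4.5406 ≈ 4.541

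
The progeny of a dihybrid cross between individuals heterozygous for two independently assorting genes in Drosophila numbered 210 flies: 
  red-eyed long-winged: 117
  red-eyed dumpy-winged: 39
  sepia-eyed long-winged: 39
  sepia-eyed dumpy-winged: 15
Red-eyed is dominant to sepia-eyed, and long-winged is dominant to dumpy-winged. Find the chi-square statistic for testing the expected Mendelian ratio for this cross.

0.286

A dihybrid F₂ with independent assortment and complete dominance at both loci gives a 9:3:3:1 phenotypic ratio.
Total ratio parts = 16. Expected numbers out of 210:
  red-eyed long-winged: 210 × 9/16 = 118.125
  red-eyed dumpy-winged: 210 × 3/16 = 39.375
  sepia-eyed long-winged: 210 × 3/16 = 39.375
  sepia-eyed dumpy-winged: 210 × 1/16 = 13.125
χ² = Σ (O − E)² / E
  red-eyed long-winged: (117 − 118.125)² / 118.125 = 0.0107
  red-eyed dumpy-winged: (39 − 39.375)² / 39.375 = 0.0036
  sepia-eyed long-winged: (39 − 39.375)² / 39.375 = 0.0036
  sepia-eyed dumpy-winged: (15 − 13.125)² / 13.125 = 0.2679
χ² = 0.0107 + 0.0036 + 0.0036 + 0.2679 = 0.2858 ≈ 0.286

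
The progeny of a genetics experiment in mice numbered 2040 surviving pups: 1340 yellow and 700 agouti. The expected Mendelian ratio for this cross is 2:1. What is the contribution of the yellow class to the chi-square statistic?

Total ratio parts = 3. Expected numbers out of 2040:
  yellow: 2040 × 2/3 = 1360
  agouti: 2040 × 1/3 = 680
Contribution of yellow: (1340 − 1360)² / 1360 = 0.2941

0.294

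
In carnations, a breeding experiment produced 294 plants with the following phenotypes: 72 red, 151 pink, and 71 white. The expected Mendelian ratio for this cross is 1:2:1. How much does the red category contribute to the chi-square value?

0.031

Total ratio parts = 4. Expected numbers out of 294:
  red: 294 × 1/4 = 73.5
  pink: 294 × 2/4 = 147
  white: 294 × 1/4 = 73.5
Contribution of red: (72 − 73.5)² / 73.5 = 0.0306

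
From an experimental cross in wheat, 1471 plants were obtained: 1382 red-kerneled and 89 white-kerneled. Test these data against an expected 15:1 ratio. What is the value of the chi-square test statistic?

0.100

The 15:1 ratio has 16 parts, so with N = 1471 the expected counts are:
  red-kerneled: 1471 × 15/16 = 1379.0625
  white-kerneled: 1471 × 1/16 = 91.9375
χ² = Σ (O − E)² / E
  red-kerneled: (1382 − 1379.0625)² / 1379.0625 = 0.0063
  white-kerneled: (89 − 91.9375)² / 91.9375 = 0.0939
χ² = 0.0063 + 0.0939 = 0.1002 ≈ 0.100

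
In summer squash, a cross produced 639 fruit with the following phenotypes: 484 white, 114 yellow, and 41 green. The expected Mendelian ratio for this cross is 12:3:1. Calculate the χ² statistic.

Expected counts for N = 639 under a 12:3:1 ratio (total parts = 16):
  white: 639 × 12/16 = 479.25
  yellow: 639 × 3/16 = 119.8125
  green: 639 × 1/16 = 39.9375
χ² = Σ (O − E)² / E
  white: (484 − 479.25)² / 479.25 = 0.0471
  yellow: (114 − 119.8125)² / 119.8125 = 0.2820
  green: (41 − 39.9375)² / 39.9375 = 0.0283
χ² = 0.0471 + 0.2820 + 0.0283 = 0.3574 ≈ 0.357

0.357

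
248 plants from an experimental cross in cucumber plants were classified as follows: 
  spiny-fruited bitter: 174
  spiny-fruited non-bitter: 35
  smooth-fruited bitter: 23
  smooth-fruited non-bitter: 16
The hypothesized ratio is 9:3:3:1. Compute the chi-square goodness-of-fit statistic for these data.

Total ratio parts = 16. Expected numbers out of 248:
  spiny-fruited bitter: 248 × 9/16 = 139.5
  spiny-fruited non-bitter: 248 × 3/16 = 46.5
  smooth-fruited bitter: 248 × 3/16 = 46.5
  smooth-fruited non-bitter: 248 × 1/16 = 15.5
χ² = Σ (O − E)² / E
  spiny-fruited bitter: (174 − 139.5)² / 139.5 = 8.5323
  spiny-fruited non-bitter: (35 − 46.5)² / 46.5 = 2.8441
  smooth-fruited bitter: (23 − 46.5)² / 46.5 = 11.8763
  smooth-fruited non-bitter: (16 − 15.5)² / 15.5 = 0.0161
χ² = 8.5323 + 2.8441 + 11.8763 + 0.0161 = 23.2688 ≈ 23.269

23.269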